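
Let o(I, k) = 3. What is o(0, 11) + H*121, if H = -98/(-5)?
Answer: 11873/5 ≈ 2374.6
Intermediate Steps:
H = 98/5 (H = -98*(-1/5) = 98/5 ≈ 19.600)
o(0, 11) + H*121 = 3 + (98/5)*121 = 3 + 11858/5 = 11873/5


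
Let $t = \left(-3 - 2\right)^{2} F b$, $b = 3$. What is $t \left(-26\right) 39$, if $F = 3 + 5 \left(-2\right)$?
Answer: $532350$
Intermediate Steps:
$F = -7$ ($F = 3 - 10 = -7$)
$t = -525$ ($t = \left(-3 - 2\right)^{2} \left(-7\right) 3 = \left(-5\right)^{2} \left(-7\right) 3 = 25 \left(-7\right) 3 = \left(-175\right) 3 = -525$)
$t \left(-26\right) 39 = \left(-525\right) \left(-26\right) 39 = 13650 \cdot 39 = 532350$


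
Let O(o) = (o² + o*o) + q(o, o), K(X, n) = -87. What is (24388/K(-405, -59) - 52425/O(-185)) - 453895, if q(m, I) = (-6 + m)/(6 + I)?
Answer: -161382157163666/355329489 ≈ -4.5418e+5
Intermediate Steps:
q(m, I) = (-6 + m)/(6 + I)
O(o) = 2*o² + (-6 + o)/(6 + o) (O(o) = (o² + o*o) + (-6 + o)/(6 + o) = (o² + o²) + (-6 + o)/(6 + o) = 2*o² + (-6 + o)/(6 + o))
(24388/K(-405, -59) - 52425/O(-185)) - 453895 = (24388/(-87) - 52425*(6 - 185)/(-6 - 185 + 2*(-185)²*(6 - 185))) - 453895 = (24388*(-1/87) - 52425*(-179/(-6 - 185 + 2*34225*(-179)))) - 453895 = (-24388/87 - 52425*(-179/(-6 - 185 - 12252550))) - 453895 = (-24388/87 - 52425/((-1/179*(-12252741)))) - 453895 = (-24388/87 - 52425/12252741/179) - 453895 = (-24388/87 - 52425*179/12252741) - 453895 = (-24388/87 - 3128025/4084247) - 453895 = -99878754011/355329489 - 453895 = -161382157163666/355329489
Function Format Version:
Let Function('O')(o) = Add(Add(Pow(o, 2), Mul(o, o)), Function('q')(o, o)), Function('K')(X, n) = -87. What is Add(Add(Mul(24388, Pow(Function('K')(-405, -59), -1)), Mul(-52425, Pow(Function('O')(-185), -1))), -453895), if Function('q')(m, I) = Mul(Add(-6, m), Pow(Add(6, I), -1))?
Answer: Rational(-161382157163666, 355329489) ≈ -4.5418e+5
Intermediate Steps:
Function('q')(m, I) = Mul(Pow(Add(6, I), -1), Add(-6, m))
Function('O')(o) = Add(Mul(2, Pow(o, 2)), Mul(Pow(Add(6, o), -1), Add(-6, o))) (Function('O')(o) = Add(Add(Pow(o, 2), Mul(o, o)), Mul(Pow(Add(6, o), -1), Add(-6, o))) = Add(Add(Pow(o, 2), Pow(o, 2)), Mul(Pow(Add(6, o), -1), Add(-6, o))) = Add(Mul(2, Pow(o, 2)), Mul(Pow(Add(6, o), -1), Add(-6, o))))
Add(Add(Mul(24388, Pow(Function('K')(-405, -59), -1)), Mul(-52425, Pow(Function('O')(-185), -1))), -453895) = Add(Add(Mul(24388, Pow(-87, -1)), Mul(-52425, Pow(Mul(Pow(Add(6, -185), -1), Add(-6, -185, Mul(2, Pow(-185, 2), Add(6, -185)))), -1))), -453895) = Add(Add(Mul(24388, Rational(-1, 87)), Mul(-52425, Pow(Mul(Pow(-179, -1), Add(-6, -185, Mul(2, 34225, -179))), -1))), -453895) = Add(Add(Rational(-24388, 87), Mul(-52425, Pow(Mul(Rational(-1, 179), Add(-6, -185, -12252550)), -1))), -453895) = Add(Add(Rational(-24388, 87), Mul(-52425, Pow(Mul(Rational(-1, 179), -12252741), -1))), -453895) = Add(Add(Rational(-24388, 87), Mul(-52425, Pow(Rational(12252741, 179), -1))), -453895) = Add(Add(Rational(-24388, 87), Mul(-52425, Rational(179, 12252741))), -453895) = Add(Add(Rational(-24388, 87), Rational(-3128025, 4084247)), -453895) = Add(Rational(-99878754011, 355329489), -453895) = Rational(-161382157163666, 355329489)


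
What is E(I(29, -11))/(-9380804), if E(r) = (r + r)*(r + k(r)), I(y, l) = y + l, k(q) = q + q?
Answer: -486/2345201 ≈ -0.00020723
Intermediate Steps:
k(q) = 2*q
I(y, l) = l + y
E(r) = 6*r² (E(r) = (r + r)*(r + 2*r) = (2*r)*(3*r) = 6*r²)
E(I(29, -11))/(-9380804) = (6*(-11 + 29)²)/(-9380804) = (6*18²)*(-1/9380804) = (6*324)*(-1/9380804) = 1944*(-1/9380804) = -486/2345201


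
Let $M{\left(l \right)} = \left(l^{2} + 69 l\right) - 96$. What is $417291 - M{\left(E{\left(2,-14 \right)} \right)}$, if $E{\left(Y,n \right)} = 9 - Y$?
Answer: $416855$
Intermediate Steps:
$M{\left(l \right)} = -96 + l^{2} + 69 l$
$417291 - M{\left(E{\left(2,-14 \right)} \right)} = 417291 - \left(-96 + \left(9 - 2\right)^{2} + 69 \left(9 - 2\right)\right) = 417291 - \left(-96 + 7^{2} + 69 \cdot 7\right) = 417291 - \left(-96 + 49 + 483\right) = 417291 - 436 = 416855$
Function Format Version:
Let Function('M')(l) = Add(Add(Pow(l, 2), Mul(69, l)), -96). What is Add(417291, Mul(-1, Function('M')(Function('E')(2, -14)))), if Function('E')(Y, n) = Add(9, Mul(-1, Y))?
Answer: 416855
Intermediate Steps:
Function('M')(l) = Add(-96, Pow(l, 2), Mul(69, l))
Add(417291, Mul(-1, Function('M')(Function('E')(2, -14)))) = Add(417291, Mul(-1, Add(-96, Pow(Add(9, Mul(-1, 2)), 2), Mul(69, Add(9, Mul(-1, 2)))))) = Add(417291, Mul(-1, Add(-96, Pow(Add(9, -2), 2), Mul(69, Add(9, -2))))) = Add(417291, Mul(-1, Add(-96, Pow(7, 2), Mul(69, 7)))) = Add(417291, Mul(-1, Add(-96, 49, 483))) = Add(417291, Mul(-1, 436)) = Add(417291, -436) = 416855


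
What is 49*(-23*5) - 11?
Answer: -5646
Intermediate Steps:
49*(-23*5) - 11 = 49*(-115) - 11 = -5635 - 11 = -5646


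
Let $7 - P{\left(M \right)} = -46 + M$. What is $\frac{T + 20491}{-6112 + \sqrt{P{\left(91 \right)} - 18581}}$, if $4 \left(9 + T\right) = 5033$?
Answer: $- \frac{18982344}{5339309} - \frac{12423 i \sqrt{18619}}{21357236} \approx -3.5552 - 0.079371 i$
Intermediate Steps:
$P{\left(M \right)} = 53 - M$ ($P{\left(M \right)} = 7 - \left(-46 + M\right) = 53 - M$)
$T = \frac{4997}{4}$ ($T = -9 + \frac{1}{4} \cdot 5033 = -9 + \frac{5033}{4} = \frac{4997}{4} \approx 1249.3$)
$\frac{T + 20491}{-6112 + \sqrt{P{\left(91 \right)} - 18581}} = \frac{\frac{4997}{4} + 20491}{-6112 + \sqrt{\left(53 - 91\right) - 18581}} = \frac{86961}{4 \left(-6112 + \sqrt{\left(53 - 91\right) - 18581}\right)} = \frac{86961}{4 \left(-6112 + \sqrt{-38 - 18581}\right)} = \frac{86961}{4 \left(-6112 + \sqrt{-18619}\right)} = \frac{86961}{4 \left(-6112 + i \sqrt{18619}\right)}$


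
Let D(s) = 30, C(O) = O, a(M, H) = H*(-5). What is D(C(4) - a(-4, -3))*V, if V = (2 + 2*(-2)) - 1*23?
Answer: -750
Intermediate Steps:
a(M, H) = -5*H
V = -25 (V = (2 - 4) - 23 = -2 - 23 = -25)
D(C(4) - a(-4, -3))*V = 30*(-25) = -750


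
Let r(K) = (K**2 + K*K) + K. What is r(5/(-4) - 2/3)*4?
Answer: 391/18 ≈ 21.722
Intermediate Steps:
r(K) = K + 2*K**2 (r(K) = (K**2 + K**2) + K = 2*K**2 + K = K + 2*K**2)
r(5/(-4) - 2/3)*4 = ((5/(-4) - 2/3)*(1 + 2*(5/(-4) - 2/3)))*4 = ((5*(-1/4) - 2*1/3)*(1 + 2*(5*(-1/4) - 2*1/3)))*4 = ((-5/4 - 2/3)*(1 + 2*(-5/4 - 2/3)))*4 = -23*(1 + 2*(-23/12))/12*4 = -23*(1 - 23/6)/12*4 = -23/12*(-17/6)*4 = (391/72)*4 = 391/18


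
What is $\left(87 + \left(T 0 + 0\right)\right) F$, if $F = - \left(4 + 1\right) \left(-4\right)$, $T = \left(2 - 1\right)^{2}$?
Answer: $1740$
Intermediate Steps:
$T = 1$ ($T = 1^{2} = 1$)
$F = 20$ ($F = - 5 \left(-4\right) = \left(-1\right) \left(-20\right) = 20$)
$\left(87 + \left(T 0 + 0\right)\right) F = \left(87 + \left(1 \cdot 0 + 0\right)\right) 20 = \left(87 + \left(0 + 0\right)\right) 20 = \left(87 + 0\right) 20 = 87 \cdot 20 = 1740$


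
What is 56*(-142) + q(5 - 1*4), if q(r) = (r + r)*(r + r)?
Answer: -7948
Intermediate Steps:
q(r) = 4*r² (q(r) = (2*r)*(2*r) = 4*r²)
56*(-142) + q(5 - 1*4) = 56*(-142) + 4*(5 - 1*4)² = -7952 + 4*(5 - 4)² = -7952 + 4*1² = -7952 + 4*1 = -7952 + 4 = -7948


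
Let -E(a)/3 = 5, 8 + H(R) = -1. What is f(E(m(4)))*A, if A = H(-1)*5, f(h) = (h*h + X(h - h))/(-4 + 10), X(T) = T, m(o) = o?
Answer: -3375/2 ≈ -1687.5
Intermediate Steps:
H(R) = -9 (H(R) = -8 - 1 = -9)
E(a) = -15 (E(a) = -3*5 = -15)
f(h) = h²/6 (f(h) = (h*h + (h - h))/(-4 + 10) = (h² + 0)/6 = h²*(⅙) = h²/6)
A = -45 (A = -9*5 = -45)
f(E(m(4)))*A = ((⅙)*(-15)²)*(-45) = ((⅙)*225)*(-45) = (75/2)*(-45) = -3375/2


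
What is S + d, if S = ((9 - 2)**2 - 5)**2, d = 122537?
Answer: 124473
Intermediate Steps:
S = 1936 (S = (7**2 - 5)**2 = (49 - 5)**2 = 44**2 = 1936)
S + d = 1936 + 122537 = 124473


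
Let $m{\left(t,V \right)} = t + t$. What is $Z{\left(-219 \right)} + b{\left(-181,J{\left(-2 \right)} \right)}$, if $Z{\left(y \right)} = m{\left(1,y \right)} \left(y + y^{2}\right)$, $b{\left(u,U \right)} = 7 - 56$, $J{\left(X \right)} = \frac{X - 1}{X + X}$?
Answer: $95435$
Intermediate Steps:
$J{\left(X \right)} = \frac{-1 + X}{2 X}$
$b{\left(u,U \right)} = -49$ ($b{\left(u,U \right)} = 7 - 56 = -49$)
$m{\left(t,V \right)} = 2 t$
$Z{\left(y \right)} = 2 y + 2 y^{2}$ ($Z{\left(y \right)} = 2 \cdot 1 \left(y + y^{2}\right) = 2 \left(y + y^{2}\right) = 2 y + 2 y^{2}$)
$Z{\left(-219 \right)} + b{\left(-181,J{\left(-2 \right)} \right)} = 2 \left(-219\right) \left(1 - 219\right) - 49 = 2 \left(-219\right) \left(-218\right) - 49 = 95484 - 49 = 95435$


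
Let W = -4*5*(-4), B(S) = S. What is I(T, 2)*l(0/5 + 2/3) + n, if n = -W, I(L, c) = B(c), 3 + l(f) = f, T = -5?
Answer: -254/3 ≈ -84.667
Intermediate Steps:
l(f) = -3 + f
W = 80 (W = -20*(-4) = 80)
I(L, c) = c
n = -80 (n = -1*80 = -80)
I(T, 2)*l(0/5 + 2/3) + n = 2*(-3 + (0/5 + 2/3)) - 80 = 2*(-3 + (0*(⅕) + 2*(⅓))) - 80 = 2*(-3 + (0 + ⅔)) - 80 = 2*(-3 + ⅔) - 80 = 2*(-7/3) - 80 = -14/3 - 80 = -254/3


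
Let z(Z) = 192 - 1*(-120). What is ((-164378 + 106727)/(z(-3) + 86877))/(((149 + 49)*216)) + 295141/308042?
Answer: 2382106635695/2486271758832 ≈ 0.95810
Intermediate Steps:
z(Z) = 312 (z(Z) = 192 + 120 = 312)
((-164378 + 106727)/(z(-3) + 86877))/(((149 + 49)*216)) + 295141/308042 = ((-164378 + 106727)/(312 + 86877))/(((149 + 49)*216)) + 295141/308042 = (-57651/87189)/((198*216)) + 295141*(1/308042) = -57651*1/87189/42768 + 42163/44006 = -19217/29063*1/42768 + 42163/44006 = -1747/112996944 + 42163/44006 = 2382106635695/2486271758832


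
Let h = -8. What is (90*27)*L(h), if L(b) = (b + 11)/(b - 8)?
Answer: -3645/8 ≈ -455.63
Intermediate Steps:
L(b) = (11 + b)/(-8 + b)
(90*27)*L(h) = (90*27)*((11 - 8)/(-8 - 8)) = 2430*(3/(-16)) = 2430*(-1/16*3) = 2430*(-3/16) = -3645/8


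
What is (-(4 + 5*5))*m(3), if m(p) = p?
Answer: -87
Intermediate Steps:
(-(4 + 5*5))*m(3) = -(4 + 5*5)*3 = -(4 + 25)*3 = -1*29*3 = -29*3 = -87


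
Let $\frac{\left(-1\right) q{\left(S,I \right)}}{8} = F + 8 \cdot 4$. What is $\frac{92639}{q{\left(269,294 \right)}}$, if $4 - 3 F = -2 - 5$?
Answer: $- \frac{277917}{856} \approx -324.67$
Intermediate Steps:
$F = \frac{11}{3}$ ($F = \frac{4}{3} - \frac{-2 - 5}{3} = \frac{4}{3} - - \frac{7}{3} = \frac{4}{3} + \frac{7}{3} = \frac{11}{3} \approx 3.6667$)
$q{\left(S,I \right)} = - \frac{856}{3}$ ($q{\left(S,I \right)} = - 8 \left(\frac{11}{3} + 8 \cdot 4\right) = - 8 \left(\frac{11}{3} + 32\right) = \left(-8\right) \frac{107}{3} = - \frac{856}{3}$)
$\frac{92639}{q{\left(269,294 \right)}} = \frac{92639}{- \frac{856}{3}} = 92639 \left(- \frac{3}{856}\right) = - \frac{277917}{856}$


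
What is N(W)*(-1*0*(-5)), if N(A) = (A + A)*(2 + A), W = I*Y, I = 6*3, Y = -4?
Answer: 0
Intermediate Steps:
I = 18
W = -72 (W = 18*(-4) = -72)
N(A) = 2*A*(2 + A) (N(A) = (2*A)*(2 + A) = 2*A*(2 + A))
N(W)*(-1*0*(-5)) = (2*(-72)*(2 - 72))*(-1*0*(-5)) = (2*(-72)*(-70))*(0*(-5)) = 10080*0 = 0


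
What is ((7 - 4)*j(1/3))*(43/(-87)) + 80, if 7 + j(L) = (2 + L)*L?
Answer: 23288/261 ≈ 89.226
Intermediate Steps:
j(L) = -7 + L*(2 + L) (j(L) = -7 + (2 + L)*L = -7 + L*(2 + L))
((7 - 4)*j(1/3))*(43/(-87)) + 80 = ((7 - 4)*(-7 + (1/3)² + 2/3))*(43/(-87)) + 80 = (3*(-7 + (⅓)² + 2*(⅓)))*(43*(-1/87)) + 80 = (3*(-7 + ⅑ + ⅔))*(-43/87) + 80 = (3*(-56/9))*(-43/87) + 80 = -56/3*(-43/87) + 80 = 2408/261 + 80 = 23288/261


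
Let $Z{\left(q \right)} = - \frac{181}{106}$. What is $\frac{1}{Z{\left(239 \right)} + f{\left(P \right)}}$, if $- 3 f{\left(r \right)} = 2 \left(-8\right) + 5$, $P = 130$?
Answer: $\frac{318}{623} \approx 0.51043$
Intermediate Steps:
$f{\left(r \right)} = \frac{11}{3}$ ($f{\left(r \right)} = - \frac{2 \left(-8\right) + 5}{3} = - \frac{-16 + 5}{3} = \left(- \frac{1}{3}\right) \left(-11\right) = \frac{11}{3}$)
$Z{\left(q \right)} = - \frac{181}{106}$ ($Z{\left(q \right)} = \left(-181\right) \frac{1}{106} = - \frac{181}{106}$)
$\frac{1}{Z{\left(239 \right)} + f{\left(P \right)}} = \frac{1}{- \frac{181}{106} + \frac{11}{3}} = \frac{1}{\frac{623}{318}} = \frac{318}{623}$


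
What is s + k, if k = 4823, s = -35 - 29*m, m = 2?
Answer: 4730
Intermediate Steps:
s = -93 (s = -35 - 29*2 = -35 - 58 = -93)
s + k = -93 + 4823 = 4730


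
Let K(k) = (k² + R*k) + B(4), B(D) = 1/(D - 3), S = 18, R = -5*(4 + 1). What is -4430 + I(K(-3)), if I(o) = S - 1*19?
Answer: -4431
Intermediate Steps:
R = -25 (R = -5*5 = -25)
B(D) = 1/(-3 + D)
K(k) = 1 + k² - 25*k (K(k) = (k² - 25*k) + 1/(-3 + 4) = (k² - 25*k) + 1/1 = (k² - 25*k) + 1 = 1 + k² - 25*k)
I(o) = -1 (I(o) = 18 - 1*19 = 18 - 19 = -1)
-4430 + I(K(-3)) = -4430 - 1 = -4431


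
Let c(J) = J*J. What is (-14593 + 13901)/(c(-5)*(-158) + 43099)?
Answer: -692/39149 ≈ -0.017676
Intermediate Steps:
c(J) = J²
(-14593 + 13901)/(c(-5)*(-158) + 43099) = (-14593 + 13901)/((-5)²*(-158) + 43099) = -692/(25*(-158) + 43099) = -692/(-3950 + 43099) = -692/39149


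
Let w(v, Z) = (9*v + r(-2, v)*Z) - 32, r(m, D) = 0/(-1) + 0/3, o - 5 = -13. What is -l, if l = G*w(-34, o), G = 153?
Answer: 51714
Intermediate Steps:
o = -8 (o = 5 - 13 = -8)
r(m, D) = 0 (r(m, D) = 0*(-1) + 0*(⅓) = 0 + 0 = 0)
w(v, Z) = -32 + 9*v (w(v, Z) = (9*v + 0*Z) - 32 = (9*v + 0) - 32 = 9*v - 32 = -32 + 9*v)
l = -51714 (l = 153*(-32 + 9*(-34)) = 153*(-32 - 306) = 153*(-338) = -51714)
-l = -1*(-51714) = 51714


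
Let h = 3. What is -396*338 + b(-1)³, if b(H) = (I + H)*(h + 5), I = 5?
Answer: -101080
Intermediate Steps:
b(H) = 40 + 8*H (b(H) = (5 + H)*(3 + 5) = (5 + H)*8 = 40 + 8*H)
-396*338 + b(-1)³ = -396*338 + (40 + 8*(-1))³ = -133848 + (40 - 8)³ = -133848 + 32³ = -133848 + 32768 = -101080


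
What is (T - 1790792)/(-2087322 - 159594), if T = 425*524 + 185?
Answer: 1567907/2246916 ≈ 0.69780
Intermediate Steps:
T = 222885 (T = 222700 + 185 = 222885)
(T - 1790792)/(-2087322 - 159594) = (222885 - 1790792)/(-2087322 - 159594) = -1567907/(-2246916) = -1567907*(-1/2246916) = 1567907/2246916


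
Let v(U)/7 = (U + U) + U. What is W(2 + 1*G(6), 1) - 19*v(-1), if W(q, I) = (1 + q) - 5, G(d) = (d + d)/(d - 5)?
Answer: 409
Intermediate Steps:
v(U) = 21*U (v(U) = 7*((U + U) + U) = 7*(2*U + U) = 7*(3*U) = 21*U)
G(d) = 2*d/(-5 + d) (G(d) = (2*d)/(-5 + d) = 2*d/(-5 + d))
W(q, I) = -4 + q
W(2 + 1*G(6), 1) - 19*v(-1) = (-4 + (2 + 1*(2*6/(-5 + 6)))) - 399*(-1) = (-4 + (2 + 1*(2*6/1))) - 19*(-21) = (-4 + (2 + 1*(2*6*1))) + 399 = (-4 + (2 + 1*12)) + 399 = (-4 + (2 + 12)) + 399 = (-4 + 14) + 399 = 10 + 399 = 409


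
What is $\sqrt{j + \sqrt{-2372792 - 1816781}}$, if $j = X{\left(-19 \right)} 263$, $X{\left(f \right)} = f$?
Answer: $\sqrt{-4997 + i \sqrt{4189573}} \approx 14.194 + 72.1 i$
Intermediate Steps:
$j = -4997$ ($j = \left(-19\right) 263 = -4997$)
$\sqrt{j + \sqrt{-2372792 - 1816781}} = \sqrt{-4997 + \sqrt{-2372792 - 1816781}} = \sqrt{-4997 + \sqrt{-4189573}} = \sqrt{-4997 + i \sqrt{4189573}}$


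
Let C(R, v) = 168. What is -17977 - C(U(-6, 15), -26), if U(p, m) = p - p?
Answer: -18145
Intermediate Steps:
U(p, m) = 0
-17977 - C(U(-6, 15), -26) = -17977 - 1*168 = -17977 - 168 = -18145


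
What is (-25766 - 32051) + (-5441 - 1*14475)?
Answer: -77733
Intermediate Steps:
(-25766 - 32051) + (-5441 - 1*14475) = -57817 + (-5441 - 14475) = -57817 - 19916 = -77733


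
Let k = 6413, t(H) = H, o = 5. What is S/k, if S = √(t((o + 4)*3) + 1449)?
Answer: 6*√41/6413 ≈ 0.0059908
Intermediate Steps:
S = 6*√41 (S = √((5 + 4)*3 + 1449) = √(9*3 + 1449) = √(27 + 1449) = √1476 = 6*√41 ≈ 38.419)
S/k = (6*√41)/6413 = (6*√41)*(1/6413) = 6*√41/6413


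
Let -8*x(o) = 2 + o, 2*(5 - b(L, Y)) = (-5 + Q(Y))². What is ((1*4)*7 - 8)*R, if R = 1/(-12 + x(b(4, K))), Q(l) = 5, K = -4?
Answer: -160/103 ≈ -1.5534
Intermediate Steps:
b(L, Y) = 5 (b(L, Y) = 5 - (-5 + 5)²/2 = 5 - ½*0² = 5 - ½*0 = 5 + 0 = 5)
x(o) = -¼ - o/8 (x(o) = -(2 + o)/8 = -¼ - o/8)
R = -8/103 (R = 1/(-12 + (-¼ - ⅛*5)) = 1/(-12 + (-¼ - 5/8)) = 1/(-12 - 7/8) = 1/(-103/8) = -8/103 ≈ -0.077670)
((1*4)*7 - 8)*R = ((1*4)*7 - 8)*(-8/103) = (4*7 - 8)*(-8/103) = (28 - 8)*(-8/103) = 20*(-8/103) = -160/103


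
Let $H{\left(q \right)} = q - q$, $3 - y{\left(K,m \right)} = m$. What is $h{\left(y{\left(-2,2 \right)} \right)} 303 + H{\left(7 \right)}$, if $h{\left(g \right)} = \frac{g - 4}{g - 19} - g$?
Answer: $- \frac{505}{2} \approx -252.5$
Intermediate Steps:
$y{\left(K,m \right)} = 3 - m$
$H{\left(q \right)} = 0$
$h{\left(g \right)} = - g + \frac{-4 + g}{-19 + g}$ ($h{\left(g \right)} = \frac{-4 + g}{-19 + g} - g = - g + \frac{-4 + g}{-19 + g}$)
$h{\left(y{\left(-2,2 \right)} \right)} 303 + H{\left(7 \right)} = \frac{-4 - \left(3 - 2\right)^{2} + 20 \left(3 - 2\right)}{-19 + \left(3 - 2\right)} 303 + 0 = \frac{-4 - 1^{2} + 20 \cdot 1}{-19 + 1} \cdot 303 + 0 = \frac{-4 - 1 + 20}{-18} \cdot 303 + 0 = - \frac{-4 - 1 + 20}{18} \cdot 303 + 0 = \left(- \frac{1}{18}\right) 15 \cdot 303 + 0 = \left(- \frac{5}{6}\right) 303 + 0 = - \frac{505}{2} + 0 = - \frac{505}{2}$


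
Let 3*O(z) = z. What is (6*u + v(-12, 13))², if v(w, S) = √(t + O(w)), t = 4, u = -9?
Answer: 2916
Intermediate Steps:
O(z) = z/3
v(w, S) = √(4 + w/3)
(6*u + v(-12, 13))² = (6*(-9) + √(36 + 3*(-12))/3)² = (-54 + √(36 - 36)/3)² = (-54 + √0/3)² = (-54 + (⅓)*0)² = (-54 + 0)² = (-54)² = 2916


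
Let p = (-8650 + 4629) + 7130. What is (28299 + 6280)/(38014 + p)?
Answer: 34579/41123 ≈ 0.84087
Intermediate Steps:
p = 3109 (p = -4021 + 7130 = 3109)
(28299 + 6280)/(38014 + p) = (28299 + 6280)/(38014 + 3109) = 34579/41123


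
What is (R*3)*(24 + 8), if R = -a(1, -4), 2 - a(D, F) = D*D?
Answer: -96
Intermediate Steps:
a(D, F) = 2 - D**2 (a(D, F) = 2 - D*D = 2 - D**2)
R = -1 (R = -(2 - 1*1**2) = -(2 - 1*1) = -(2 - 1) = -1*1 = -1)
(R*3)*(24 + 8) = (-1*3)*(24 + 8) = -3*32 = -96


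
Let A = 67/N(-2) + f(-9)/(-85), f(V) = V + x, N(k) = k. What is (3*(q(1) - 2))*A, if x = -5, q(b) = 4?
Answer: -17001/85 ≈ -200.01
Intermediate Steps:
f(V) = -5 + V (f(V) = V - 5 = -5 + V)
A = -5667/170 (A = 67/(-2) + (-5 - 9)/(-85) = 67*(-1/2) - 14*(-1/85) = -67/2 + 14/85 = -5667/170 ≈ -33.335)
(3*(q(1) - 2))*A = (3*(4 - 2))*(-5667/170) = (3*2)*(-5667/170) = 6*(-5667/170) = -17001/85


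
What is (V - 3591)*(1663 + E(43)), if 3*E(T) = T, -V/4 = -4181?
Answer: 66085256/3 ≈ 2.2028e+7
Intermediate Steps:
V = 16724 (V = -4*(-4181) = 16724)
E(T) = T/3
(V - 3591)*(1663 + E(43)) = (16724 - 3591)*(1663 + (1/3)*43) = 13133*(1663 + 43/3) = 13133*(5032/3) = 66085256/3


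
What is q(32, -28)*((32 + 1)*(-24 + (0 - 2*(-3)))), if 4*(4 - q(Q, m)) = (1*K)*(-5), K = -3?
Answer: -297/2 ≈ -148.50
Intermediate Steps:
q(Q, m) = ¼ (q(Q, m) = 4 - 1*(-3)*(-5)/4 = 4 - (-3)*(-5)/4 = 4 - ¼*15 = 4 - 15/4 = ¼)
q(32, -28)*((32 + 1)*(-24 + (0 - 2*(-3)))) = ((32 + 1)*(-24 + (0 - 2*(-3))))/4 = (33*(-24 + (0 + 6)))/4 = (33*(-24 + 6))/4 = (33*(-18))/4 = (¼)*(-594) = -297/2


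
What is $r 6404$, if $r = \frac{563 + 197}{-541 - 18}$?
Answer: $- \frac{4867040}{559} \approx -8706.7$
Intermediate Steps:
$r = - \frac{760}{559}$ ($r = \frac{760}{-541 - 18} = \frac{760}{-559} = 760 \left(- \frac{1}{559}\right) = - \frac{760}{559} \approx -1.3596$)
$r 6404 = \left(- \frac{760}{559}\right) 6404 = - \frac{4867040}{559}$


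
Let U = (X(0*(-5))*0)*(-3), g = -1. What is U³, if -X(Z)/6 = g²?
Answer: 0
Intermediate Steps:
X(Z) = -6 (X(Z) = -6*(-1)² = -6*1 = -6)
U = 0 (U = -6*0*(-3) = 0*(-3) = 0)
U³ = 0³ = 0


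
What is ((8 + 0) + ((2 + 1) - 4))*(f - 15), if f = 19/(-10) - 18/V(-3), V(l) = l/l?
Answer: -2443/10 ≈ -244.30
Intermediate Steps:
V(l) = 1
f = -199/10 (f = 19/(-10) - 18/1 = 19*(-1/10) - 18*1 = -19/10 - 18 = -199/10 ≈ -19.900)
((8 + 0) + ((2 + 1) - 4))*(f - 15) = ((8 + 0) + ((2 + 1) - 4))*(-199/10 - 15) = (8 + (3 - 4))*(-349/10) = (8 - 1)*(-349/10) = 7*(-349/10) = -2443/10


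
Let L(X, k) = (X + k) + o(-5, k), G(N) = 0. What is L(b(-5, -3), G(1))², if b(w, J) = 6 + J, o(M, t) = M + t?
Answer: 4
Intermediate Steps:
L(X, k) = -5 + X + 2*k (L(X, k) = (X + k) + (-5 + k) = -5 + X + 2*k)
L(b(-5, -3), G(1))² = (-5 + (6 - 3) + 2*0)² = (-5 + 3 + 0)² = (-2)² = 4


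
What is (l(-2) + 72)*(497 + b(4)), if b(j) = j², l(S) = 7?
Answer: 40527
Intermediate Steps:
(l(-2) + 72)*(497 + b(4)) = (7 + 72)*(497 + 4²) = 79*(497 + 16) = 79*513 = 40527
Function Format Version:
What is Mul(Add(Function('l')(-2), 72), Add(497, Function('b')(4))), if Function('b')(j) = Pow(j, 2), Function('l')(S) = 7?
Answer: 40527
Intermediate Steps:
Mul(Add(Function('l')(-2), 72), Add(497, Function('b')(4))) = Mul(Add(7, 72), Add(497, Pow(4, 2))) = Mul(79, Add(497, 16)) = Mul(79, 513) = 40527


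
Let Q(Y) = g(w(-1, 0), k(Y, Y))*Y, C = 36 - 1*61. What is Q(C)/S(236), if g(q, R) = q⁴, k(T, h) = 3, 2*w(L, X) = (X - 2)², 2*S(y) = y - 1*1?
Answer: -160/47 ≈ -3.4043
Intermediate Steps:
S(y) = -½ + y/2 (S(y) = (y - 1*1)/2 = (y - 1)/2 = (-1 + y)/2 = -½ + y/2)
w(L, X) = (-2 + X)²/2 (w(L, X) = (X - 2)²/2 = (-2 + X)²/2)
C = -25 (C = 36 - 61 = -25)
Q(Y) = 16*Y (Q(Y) = ((-2 + 0)²/2)⁴*Y = ((½)*(-2)²)⁴*Y = ((½)*4)⁴*Y = 2⁴*Y = 16*Y)
Q(C)/S(236) = (16*(-25))/(-½ + (½)*236) = -400/(-½ + 118) = -400/235/2 = -400*2/235 = -160/47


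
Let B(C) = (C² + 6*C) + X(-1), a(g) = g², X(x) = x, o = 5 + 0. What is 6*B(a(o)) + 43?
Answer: 4687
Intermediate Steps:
o = 5
B(C) = -1 + C² + 6*C (B(C) = (C² + 6*C) - 1 = -1 + C² + 6*C)
6*B(a(o)) + 43 = 6*(-1 + (5²)² + 6*5²) + 43 = 6*(-1 + 25² + 6*25) + 43 = 6*(-1 + 625 + 150) + 43 = 6*774 + 43 = 4644 + 43 = 4687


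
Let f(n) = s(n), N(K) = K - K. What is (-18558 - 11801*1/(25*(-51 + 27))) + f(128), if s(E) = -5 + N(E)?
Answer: -11125999/600 ≈ -18543.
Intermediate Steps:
N(K) = 0
s(E) = -5 (s(E) = -5 + 0 = -5)
f(n) = -5
(-18558 - 11801*1/(25*(-51 + 27))) + f(128) = (-18558 - 11801*1/(25*(-51 + 27))) - 5 = (-18558 - 11801/((-24*25))) - 5 = (-18558 - 11801/(-600)) - 5 = (-18558 - 11801*(-1/600)) - 5 = (-18558 + 11801/600) - 5 = -11122999/600 - 5 = -11125999/600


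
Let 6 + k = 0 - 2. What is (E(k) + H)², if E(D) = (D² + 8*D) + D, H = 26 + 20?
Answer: 1444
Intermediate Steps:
k = -8 (k = -6 + (0 - 2) = -6 - 2 = -8)
H = 46
E(D) = D² + 9*D
(E(k) + H)² = (-8*(9 - 8) + 46)² = (-8*1 + 46)² = (-8 + 46)² = 38² = 1444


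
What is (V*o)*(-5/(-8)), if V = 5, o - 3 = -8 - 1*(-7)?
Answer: 25/4 ≈ 6.2500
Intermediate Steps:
o = 2 (o = 3 + (-8 - 1*(-7)) = 3 + (-8 + 7) = 3 - 1 = 2)
(V*o)*(-5/(-8)) = (5*2)*(-5/(-8)) = 10*(-5*(-⅛)) = 10*(5/8) = 25/4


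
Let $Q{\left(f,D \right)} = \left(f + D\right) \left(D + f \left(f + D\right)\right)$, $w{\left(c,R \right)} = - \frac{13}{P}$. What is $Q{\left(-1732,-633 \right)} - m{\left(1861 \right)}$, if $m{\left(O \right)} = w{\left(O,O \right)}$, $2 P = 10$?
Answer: $- \frac{48429843262}{5} \approx -9.686 \cdot 10^{9}$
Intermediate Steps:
$P = 5$ ($P = \frac{1}{2} \cdot 10 = 5$)
$w{\left(c,R \right)} = - \frac{13}{5}$
$m{\left(O \right)} = - \frac{13}{5}$
$Q{\left(f,D \right)} = \left(D + f\right) \left(D + f \left(D + f\right)\right)$
$Q{\left(-1732,-633 \right)} - m{\left(1861 \right)} = \left(\left(-633\right)^{2} + \left(-1732\right)^{3} - -1096356 - 1732 \left(-633\right)^{2} + 2 \left(-633\right) \left(-1732\right)^{2}\right) - - \frac{13}{5} = \left(400689 - 5195695168 + 1096356 - 693993348 + 2 \left(-633\right) 2999824\right) + \frac{13}{5} = \left(400689 - 5195695168 + 1096356 - 693993348 - 3797777184\right) + \frac{13}{5} = -9685968655 + \frac{13}{5} = - \frac{48429843262}{5}$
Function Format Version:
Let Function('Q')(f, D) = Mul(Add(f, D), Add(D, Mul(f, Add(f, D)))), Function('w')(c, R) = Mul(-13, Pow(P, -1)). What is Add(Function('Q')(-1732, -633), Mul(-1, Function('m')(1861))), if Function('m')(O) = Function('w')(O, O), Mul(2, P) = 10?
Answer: Rational(-48429843262, 5) ≈ -9.6860e+9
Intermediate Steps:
P = 5 (P = Mul(Rational(1, 2), 10) = 5)
Function('w')(c, R) = Rational(-13, 5) (Function('w')(c, R) = Mul(-13, Pow(5, -1)) = Mul(-13, Rational(1, 5)) = Rational(-13, 5))
Function('m')(O) = Rational(-13, 5)
Function('Q')(f, D) = Mul(Add(D, f), Add(D, Mul(f, Add(D, f))))
Add(Function('Q')(-1732, -633), Mul(-1, Function('m')(1861))) = Add(Add(Pow(-633, 2), Pow(-1732, 3), Mul(-633, -1732), Mul(-1732, Pow(-633, 2)), Mul(2, -633, Pow(-1732, 2))), Mul(-1, Rational(-13, 5))) = Add(Add(400689, -5195695168, 1096356, Mul(-1732, 400689), Mul(2, -633, 2999824)), Rational(13, 5)) = Add(Add(400689, -5195695168, 1096356, -693993348, -3797777184), Rational(13, 5)) = Add(-9685968655, Rational(13, 5)) = Rational(-48429843262, 5)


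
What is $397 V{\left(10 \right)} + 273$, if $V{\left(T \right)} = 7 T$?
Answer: $28063$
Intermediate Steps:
$397 V{\left(10 \right)} + 273 = 397 \cdot 7 \cdot 10 + 273 = 397 \cdot 70 + 273 = 27790 + 273 = 28063$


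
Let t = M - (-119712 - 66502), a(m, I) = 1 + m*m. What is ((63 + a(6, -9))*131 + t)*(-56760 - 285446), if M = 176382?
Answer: -128565425376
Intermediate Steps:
a(m, I) = 1 + m**2
t = 362596 (t = 176382 - (-119712 - 66502) = 176382 - 1*(-186214) = 176382 + 186214 = 362596)
((63 + a(6, -9))*131 + t)*(-56760 - 285446) = ((63 + (1 + 6**2))*131 + 362596)*(-56760 - 285446) = ((63 + (1 + 36))*131 + 362596)*(-342206) = ((63 + 37)*131 + 362596)*(-342206) = (100*131 + 362596)*(-342206) = (13100 + 362596)*(-342206) = 375696*(-342206) = -128565425376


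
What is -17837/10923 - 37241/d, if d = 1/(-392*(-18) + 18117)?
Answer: -10239959628476/10923 ≈ -9.3747e+8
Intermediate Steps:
d = 1/25173 (d = 1/(7056 + 18117) = 1/25173 ≈ 3.9725e-5)
-17837/10923 - 37241/d = -17837/10923 - 37241/1/25173 = -17837*1/10923 - 37241*25173 = -17837/10923 - 937467693 = -10239959628476/10923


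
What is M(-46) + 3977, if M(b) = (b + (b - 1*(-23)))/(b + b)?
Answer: 15911/4 ≈ 3977.8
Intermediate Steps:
M(b) = (23 + 2*b)/(2*b) (M(b) = (b + (b + 23))/((2*b)) = (b + (23 + b))*(1/(2*b)) = (23 + 2*b)*(1/(2*b)) = (23 + 2*b)/(2*b))
M(-46) + 3977 = (23/2 - 46)/(-46) + 3977 = -1/46*(-69/2) + 3977 = ¾ + 3977 = 15911/4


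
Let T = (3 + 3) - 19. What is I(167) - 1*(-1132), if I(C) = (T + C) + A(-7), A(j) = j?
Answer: 1279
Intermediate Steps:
T = -13 (T = 6 - 19 = -13)
I(C) = -20 + C (I(C) = (-13 + C) - 7 = -20 + C)
I(167) - 1*(-1132) = (-20 + 167) - 1*(-1132) = 147 + 1132 = 1279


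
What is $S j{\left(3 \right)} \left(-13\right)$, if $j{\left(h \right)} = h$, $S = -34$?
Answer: $1326$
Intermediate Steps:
$S j{\left(3 \right)} \left(-13\right) = \left(-34\right) 3 \left(-13\right) = \left(-102\right) \left(-13\right) = 1326$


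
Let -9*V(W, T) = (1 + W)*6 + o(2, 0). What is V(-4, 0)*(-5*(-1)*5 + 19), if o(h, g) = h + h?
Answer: 616/9 ≈ 68.444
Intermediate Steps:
o(h, g) = 2*h
V(W, T) = -10/9 - 2*W/3 (V(W, T) = -((1 + W)*6 + 2*2)/9 = -((6 + 6*W) + 4)/9 = -(10 + 6*W)/9 = -10/9 - 2*W/3)
V(-4, 0)*(-5*(-1)*5 + 19) = (-10/9 - ⅔*(-4))*(-5*(-1)*5 + 19) = (-10/9 + 8/3)*(5*5 + 19) = 14*(25 + 19)/9 = (14/9)*44 = 616/9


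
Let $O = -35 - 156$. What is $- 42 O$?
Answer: $8022$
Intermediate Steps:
$O = -191$ ($O = -35 - 156 = -191$)
$- 42 O = \left(-42\right) \left(-191\right) = 8022$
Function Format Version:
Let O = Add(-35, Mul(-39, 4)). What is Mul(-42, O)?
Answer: 8022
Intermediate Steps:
O = -191 (O = Add(-35, -156) = -191)
Mul(-42, O) = Mul(-42, -191) = 8022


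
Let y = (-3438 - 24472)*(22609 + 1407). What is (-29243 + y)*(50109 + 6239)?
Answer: -37770954867444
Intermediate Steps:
y = -670286560 (y = -27910*24016 = -670286560)
(-29243 + y)*(50109 + 6239) = (-29243 - 670286560)*(50109 + 6239) = -670315803*56348 = -37770954867444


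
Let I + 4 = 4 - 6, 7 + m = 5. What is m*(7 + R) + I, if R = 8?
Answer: -36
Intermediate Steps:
m = -2 (m = -7 + 5 = -2)
I = -6 (I = -4 + (4 - 6) = -4 - 2 = -6)
m*(7 + R) + I = -2*(7 + 8) - 6 = -2*15 - 6 = -30 - 6 = -36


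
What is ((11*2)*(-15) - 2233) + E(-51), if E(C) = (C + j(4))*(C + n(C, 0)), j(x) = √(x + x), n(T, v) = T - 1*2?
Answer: 2741 - 208*√2 ≈ 2446.8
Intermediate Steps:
n(T, v) = -2 + T (n(T, v) = T - 2 = -2 + T)
j(x) = √2*√x (j(x) = √(2*x) = √2*√x)
E(C) = (-2 + 2*C)*(C + 2*√2) (E(C) = (C + √2*√4)*(C + (-2 + C)) = (C + √2*2)*(-2 + 2*C) = (C + 2*√2)*(-2 + 2*C) = (-2 + 2*C)*(C + 2*√2))
((11*2)*(-15) - 2233) + E(-51) = ((11*2)*(-15) - 2233) + (-4*√2 - 2*(-51) + 2*(-51)² + 4*(-51)*√2) = (22*(-15) - 2233) + (-4*√2 + 102 + 2*2601 - 204*√2) = (-330 - 2233) + (-4*√2 + 102 + 5202 - 204*√2) = -2563 + (5304 - 208*√2) = 2741 - 208*√2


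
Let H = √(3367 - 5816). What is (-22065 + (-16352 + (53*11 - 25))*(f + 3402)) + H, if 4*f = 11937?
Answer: -201772995/2 + I*√2449 ≈ -1.0089e+8 + 49.487*I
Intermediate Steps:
f = 11937/4 (f = (¼)*11937 = 11937/4 ≈ 2984.3)
H = I*√2449 (H = √(-2449) = I*√2449 ≈ 49.487*I)
(-22065 + (-16352 + (53*11 - 25))*(f + 3402)) + H = (-22065 + (-16352 + (53*11 - 25))*(11937/4 + 3402)) + I*√2449 = (-22065 + (-16352 + (583 - 25))*(25545/4)) + I*√2449 = (-22065 + (-16352 + 558)*(25545/4)) + I*√2449 = (-22065 - 15794*25545/4) + I*√2449 = (-22065 - 201728865/2) + I*√2449 = -201772995/2 + I*√2449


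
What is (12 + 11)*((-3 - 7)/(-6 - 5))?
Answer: 230/11 ≈ 20.909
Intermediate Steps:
(12 + 11)*((-3 - 7)/(-6 - 5)) = 23*(-10/(-11)) = 23*(-10*(-1/11)) = 23*(10/11) = 230/11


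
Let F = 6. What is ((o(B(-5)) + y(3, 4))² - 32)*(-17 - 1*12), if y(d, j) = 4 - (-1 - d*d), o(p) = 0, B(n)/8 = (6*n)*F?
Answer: -4756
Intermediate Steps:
B(n) = 288*n (B(n) = 8*((6*n)*6) = 8*(36*n) = 288*n)
y(d, j) = 5 + d² (y(d, j) = 4 - (-1 - d²) = 4 + (1 + d²) = 5 + d²)
((o(B(-5)) + y(3, 4))² - 32)*(-17 - 1*12) = ((0 + (5 + 3²))² - 32)*(-17 - 1*12) = ((0 + (5 + 9))² - 32)*(-17 - 12) = ((0 + 14)² - 32)*(-29) = (14² - 32)*(-29) = (196 - 32)*(-29) = 164*(-29) = -4756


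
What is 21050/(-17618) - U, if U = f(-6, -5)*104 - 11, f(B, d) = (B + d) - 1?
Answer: 11080006/8809 ≈ 1257.8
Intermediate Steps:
f(B, d) = -1 + B + d
U = -1259 (U = (-1 - 6 - 5)*104 - 11 = -12*104 - 11 = -1248 - 11 = -1259)
21050/(-17618) - U = 21050/(-17618) - 1*(-1259) = 21050*(-1/17618) + 1259 = -10525/8809 + 1259 = 11080006/8809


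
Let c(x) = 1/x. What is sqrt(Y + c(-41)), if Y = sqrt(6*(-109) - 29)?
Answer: sqrt(-41 + 1681*I*sqrt(683))/41 ≈ 3.6132 + 3.6165*I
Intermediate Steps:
Y = I*sqrt(683) (Y = sqrt(-654 - 29) = sqrt(-683) = I*sqrt(683) ≈ 26.134*I)
sqrt(Y + c(-41)) = sqrt(I*sqrt(683) + 1/(-41)) = sqrt(I*sqrt(683) - 1/41) = sqrt(-1/41 + I*sqrt(683))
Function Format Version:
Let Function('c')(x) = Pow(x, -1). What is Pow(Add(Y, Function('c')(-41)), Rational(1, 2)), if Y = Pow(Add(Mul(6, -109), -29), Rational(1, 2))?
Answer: Mul(Rational(1, 41), Pow(Add(-41, Mul(1681, I, Pow(683, Rational(1, 2)))), Rational(1, 2))) ≈ Add(3.6132, Mul(3.6165, I))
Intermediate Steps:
Y = Mul(I, Pow(683, Rational(1, 2))) (Y = Pow(Add(-654, -29), Rational(1, 2)) = Pow(-683, Rational(1, 2)) = Mul(I, Pow(683, Rational(1, 2))) ≈ Mul(26.134, I))
Pow(Add(Y, Function('c')(-41)), Rational(1, 2)) = Pow(Add(Mul(I, Pow(683, Rational(1, 2))), Pow(-41, -1)), Rational(1, 2)) = Pow(Add(Mul(I, Pow(683, Rational(1, 2))), Rational(-1, 41)), Rational(1, 2)) = Pow(Add(Rational(-1, 41), Mul(I, Pow(683, Rational(1, 2)))), Rational(1, 2))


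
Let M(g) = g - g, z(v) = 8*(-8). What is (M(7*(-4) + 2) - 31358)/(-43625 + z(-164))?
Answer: 31358/43689 ≈ 0.71776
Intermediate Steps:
z(v) = -64
M(g) = 0
(M(7*(-4) + 2) - 31358)/(-43625 + z(-164)) = (0 - 31358)/(-43625 - 64) = -31358/(-43689) = -31358*(-1/43689) = 31358/43689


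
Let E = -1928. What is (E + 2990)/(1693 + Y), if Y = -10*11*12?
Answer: 1062/373 ≈ 2.8472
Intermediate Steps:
Y = -1320 (Y = -110*12 = -1320)
(E + 2990)/(1693 + Y) = (-1928 + 2990)/(1693 - 1320) = 1062/373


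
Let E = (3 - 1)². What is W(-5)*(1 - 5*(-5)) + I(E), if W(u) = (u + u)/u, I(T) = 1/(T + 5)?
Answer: 469/9 ≈ 52.111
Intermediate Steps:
E = 4 (E = 2² = 4)
I(T) = 1/(5 + T)
W(u) = 2 (W(u) = (2*u)/u = 2)
W(-5)*(1 - 5*(-5)) + I(E) = 2*(1 - 5*(-5)) + 1/(5 + 4) = 2*(1 + 25) + 1/9 = 2*26 + ⅑ = 52 + ⅑ = 469/9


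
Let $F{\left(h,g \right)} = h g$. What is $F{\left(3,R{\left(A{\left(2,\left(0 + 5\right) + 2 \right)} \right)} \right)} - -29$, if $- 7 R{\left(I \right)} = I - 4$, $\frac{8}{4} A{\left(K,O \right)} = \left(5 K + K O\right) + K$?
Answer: $\frac{176}{7} \approx 25.143$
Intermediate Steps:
$A{\left(K,O \right)} = 3 K + \frac{K O}{2}$ ($A{\left(K,O \right)} = \frac{\left(5 K + K O\right) + K}{2} = \frac{6 K + K O}{2} = 3 K + \frac{K O}{2}$)
$R{\left(I \right)} = \frac{4}{7} - \frac{I}{7}$ ($R{\left(I \right)} = - \frac{I - 4}{7} = - \frac{-4 + I}{7} = \frac{4}{7} - \frac{I}{7}$)
$F{\left(h,g \right)} = g h$
$F{\left(3,R{\left(A{\left(2,\left(0 + 5\right) + 2 \right)} \right)} \right)} - -29 = \left(\frac{4}{7} - \frac{\frac{1}{2} \cdot 2 \left(6 + \left(\left(0 + 5\right) + 2\right)\right)}{7}\right) 3 - -29 = \left(\frac{4}{7} - \frac{\frac{1}{2} \cdot 2 \left(6 + \left(5 + 2\right)\right)}{7}\right) 3 + 29 = \left(\frac{4}{7} - \frac{\frac{1}{2} \cdot 2 \left(6 + 7\right)}{7}\right) 3 + 29 = \left(\frac{4}{7} - \frac{\frac{1}{2} \cdot 2 \cdot 13}{7}\right) 3 + 29 = \left(\frac{4}{7} - \frac{13}{7}\right) 3 + 29 = \left(- \frac{9}{7}\right) 3 + 29 = - \frac{27}{7} + 29 = \frac{176}{7}$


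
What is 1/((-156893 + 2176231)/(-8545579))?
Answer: -8545579/2019338 ≈ -4.2319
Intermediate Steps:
1/((-156893 + 2176231)/(-8545579)) = 1/(2019338*(-1/8545579)) = 1/(-2019338/8545579) = -8545579/2019338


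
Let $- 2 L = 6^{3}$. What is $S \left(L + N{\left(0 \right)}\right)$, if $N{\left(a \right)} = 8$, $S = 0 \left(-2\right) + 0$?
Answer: $0$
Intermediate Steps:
$S = 0$ ($S = 0 + 0 = 0$)
$L = -108$ ($L = - \frac{6^{3}}{2} = \left(- \frac{1}{2}\right) 216 = -108$)
$S \left(L + N{\left(0 \right)}\right) = 0 \left(-108 + 8\right) = 0 \left(-100\right) = 0$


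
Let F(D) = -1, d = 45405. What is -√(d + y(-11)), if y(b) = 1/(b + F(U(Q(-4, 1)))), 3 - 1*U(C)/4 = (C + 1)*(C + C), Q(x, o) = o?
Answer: -√1634577/6 ≈ -213.08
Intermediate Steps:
U(C) = 12 - 8*C*(1 + C) (U(C) = 12 - 4*(C + 1)*(C + C) = 12 - 4*(1 + C)*2*C = 12 - 8*C*(1 + C))
y(b) = 1/(-1 + b) (y(b) = 1/(b - 1) = 1/(-1 + b))
-√(d + y(-11)) = -√(45405 + 1/(-1 - 11)) = -√(45405 + 1/(-12)) = -√(45405 - 1/12) = -√(544859/12) = -√1634577/6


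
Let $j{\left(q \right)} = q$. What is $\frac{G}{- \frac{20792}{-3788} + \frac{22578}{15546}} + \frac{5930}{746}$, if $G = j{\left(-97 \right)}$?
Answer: $- \frac{38277855802}{6352778967} \approx -6.0254$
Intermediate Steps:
$G = -97$
$\frac{G}{- \frac{20792}{-3788} + \frac{22578}{15546}} + \frac{5930}{746} = - \frac{97}{- \frac{20792}{-3788} + \frac{22578}{15546}} + \frac{5930}{746} = - \frac{97}{\left(-20792\right) \left(- \frac{1}{3788}\right) + 22578 \cdot \frac{1}{15546}} + 5930 \cdot \frac{1}{746} = - \frac{97}{\frac{5198}{947} + \frac{3763}{2591}} + \frac{2965}{373} = - \frac{97}{\frac{17031579}{2453677}} + \frac{2965}{373} = \left(-97\right) \frac{2453677}{17031579} + \frac{2965}{373} = - \frac{238006669}{17031579} + \frac{2965}{373} = - \frac{38277855802}{6352778967}$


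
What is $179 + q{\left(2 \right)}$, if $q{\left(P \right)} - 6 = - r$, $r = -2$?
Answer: $187$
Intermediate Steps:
$q{\left(P \right)} = 8$ ($q{\left(P \right)} = 6 - -2 = 6 + 2 = 8$)
$179 + q{\left(2 \right)} = 179 + 8 = 187$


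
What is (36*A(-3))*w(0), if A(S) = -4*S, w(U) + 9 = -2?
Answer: -4752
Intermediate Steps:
w(U) = -11 (w(U) = -9 - 2 = -11)
(36*A(-3))*w(0) = (36*(-4*(-3)))*(-11) = (36*12)*(-11) = 432*(-11) = -4752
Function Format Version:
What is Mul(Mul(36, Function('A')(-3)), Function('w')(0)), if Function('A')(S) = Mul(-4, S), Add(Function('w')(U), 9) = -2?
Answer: -4752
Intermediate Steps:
Function('w')(U) = -11 (Function('w')(U) = Add(-9, -2) = -11)
Mul(Mul(36, Function('A')(-3)), Function('w')(0)) = Mul(Mul(36, Mul(-4, -3)), -11) = Mul(Mul(36, 12), -11) = Mul(432, -11) = -4752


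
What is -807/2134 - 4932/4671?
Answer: -1588265/1107546 ≈ -1.4340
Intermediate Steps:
-807/2134 - 4932/4671 = -807*1/2134 - 4932*1/4671 = -807/2134 - 548/519 = -1588265/1107546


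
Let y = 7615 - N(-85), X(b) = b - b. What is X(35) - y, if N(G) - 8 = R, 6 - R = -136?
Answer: -7465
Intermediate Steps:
X(b) = 0
R = 142 (R = 6 - 1*(-136) = 6 + 136 = 142)
N(G) = 150 (N(G) = 8 + 142 = 150)
y = 7465 (y = 7615 - 1*150 = 7615 - 150 = 7465)
X(35) - y = 0 - 1*7465 = 0 - 7465 = -7465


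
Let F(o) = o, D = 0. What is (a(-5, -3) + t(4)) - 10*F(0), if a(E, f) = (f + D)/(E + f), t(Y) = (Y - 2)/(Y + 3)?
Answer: 37/56 ≈ 0.66071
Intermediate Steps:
t(Y) = (-2 + Y)/(3 + Y)
a(E, f) = f/(E + f) (a(E, f) = (f + 0)/(E + f) = f/(E + f))
(a(-5, -3) + t(4)) - 10*F(0) = (-3/(-5 - 3) + (-2 + 4)/(3 + 4)) - 10*0 = (-3/(-8) + 2/7) + 0 = (-3*(-⅛) + (⅐)*2) + 0 = (3/8 + 2/7) + 0 = 37/56 + 0 = 37/56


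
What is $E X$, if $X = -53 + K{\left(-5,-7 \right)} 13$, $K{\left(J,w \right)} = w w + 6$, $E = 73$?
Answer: $48326$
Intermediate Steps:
$K{\left(J,w \right)} = 6 + w^{2}$ ($K{\left(J,w \right)} = w^{2} + 6 = 6 + w^{2}$)
$X = 662$ ($X = -53 + \left(6 + \left(-7\right)^{2}\right) 13 = -53 + \left(6 + 49\right) 13 = -53 + 55 \cdot 13 = -53 + 715 = 662$)
$E X = 73 \cdot 662 = 48326$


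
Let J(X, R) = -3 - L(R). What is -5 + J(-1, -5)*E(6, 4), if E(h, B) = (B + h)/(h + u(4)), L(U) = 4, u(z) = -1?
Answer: -19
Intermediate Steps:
E(h, B) = (B + h)/(-1 + h) (E(h, B) = (B + h)/(h - 1) = (B + h)/(-1 + h))
J(X, R) = -7 (J(X, R) = -3 - 1*4 = -3 - 4 = -7)
-5 + J(-1, -5)*E(6, 4) = -5 - 7*(4 + 6)/(-1 + 6) = -5 - 7*10/5 = -5 - 7*2 = -5 - 14 = -19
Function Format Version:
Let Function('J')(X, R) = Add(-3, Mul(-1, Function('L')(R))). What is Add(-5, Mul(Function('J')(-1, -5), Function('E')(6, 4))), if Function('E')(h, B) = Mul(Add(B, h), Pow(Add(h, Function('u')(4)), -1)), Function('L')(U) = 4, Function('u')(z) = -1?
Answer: -19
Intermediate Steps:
Function('E')(h, B) = Mul(Pow(Add(-1, h), -1), Add(B, h)) (Function('E')(h, B) = Mul(Add(B, h), Pow(Add(h, -1), -1)) = Mul(Add(B, h), Pow(Add(-1, h), -1)) = Mul(Pow(Add(-1, h), -1), Add(B, h)))
Function('J')(X, R) = -7 (Function('J')(X, R) = Add(-3, Mul(-1, 4)) = Add(-3, -4) = -7)
Add(-5, Mul(Function('J')(-1, -5), Function('E')(6, 4))) = Add(-5, Mul(-7, Mul(Pow(Add(-1, 6), -1), Add(4, 6)))) = Add(-5, Mul(-7, Mul(Pow(5, -1), 10))) = Add(-5, Mul(-7, Mul(Rational(1, 5), 10))) = Add(-5, Mul(-7, 2)) = Add(-5, -14) = -19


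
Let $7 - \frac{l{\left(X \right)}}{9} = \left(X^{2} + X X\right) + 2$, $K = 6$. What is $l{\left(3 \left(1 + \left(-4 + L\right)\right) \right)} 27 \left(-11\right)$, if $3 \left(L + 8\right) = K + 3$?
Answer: $3065931$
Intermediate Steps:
$L = -5$ ($L = -8 + \frac{6 + 3}{3} = -8 + \frac{1}{3} \cdot 9 = -8 + 3 = -5$)
$l{\left(X \right)} = 45 - 18 X^{2}$ ($l{\left(X \right)} = 63 - 9 \left(\left(X^{2} + X X\right) + 2\right) = 63 - 9 \left(\left(X^{2} + X^{2}\right) + 2\right) = 63 - 9 \left(2 X^{2} + 2\right) = 63 - 9 \left(2 + 2 X^{2}\right) = 63 - \left(18 + 18 X^{2}\right) = 45 - 18 X^{2}$)
$l{\left(3 \left(1 + \left(-4 + L\right)\right) \right)} 27 \left(-11\right) = \left(45 - 18 \left(3 \left(1 - 9\right)\right)^{2}\right) 27 \left(-11\right) = \left(45 - 18 \left(3 \left(-8\right)\right)^{2}\right) 27 \left(-11\right) = \left(45 - 18 \left(-24\right)^{2}\right) 27 \left(-11\right) = \left(45 - 10368\right) 27 \left(-11\right) = \left(-10323\right) 27 \left(-11\right) = \left(-278721\right) \left(-11\right) = 3065931$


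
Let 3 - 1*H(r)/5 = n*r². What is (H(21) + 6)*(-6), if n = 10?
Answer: 132174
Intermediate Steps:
H(r) = 15 - 50*r²
(H(21) + 6)*(-6) = ((15 - 50*21²) + 6)*(-6) = ((15 - 50*441) + 6)*(-6) = ((15 - 22050) + 6)*(-6) = (-22035 + 6)*(-6) = -22029*(-6) = 132174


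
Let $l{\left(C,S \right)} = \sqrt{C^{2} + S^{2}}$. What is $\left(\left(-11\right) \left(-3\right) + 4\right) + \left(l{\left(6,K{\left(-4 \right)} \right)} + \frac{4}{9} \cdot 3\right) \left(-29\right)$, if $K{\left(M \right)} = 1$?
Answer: $- \frac{5}{3} - 29 \sqrt{37} \approx -178.07$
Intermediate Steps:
$\left(\left(-11\right) \left(-3\right) + 4\right) + \left(l{\left(6,K{\left(-4 \right)} \right)} + \frac{4}{9} \cdot 3\right) \left(-29\right) = \left(\left(-11\right) \left(-3\right) + 4\right) + \left(\sqrt{6^{2} + 1^{2}} + \frac{4}{9} \cdot 3\right) \left(-29\right) = \left(33 + 4\right) + \left(\sqrt{36 + 1} + 4 \cdot \frac{1}{9} \cdot 3\right) \left(-29\right) = 37 + \left(\sqrt{37} + \frac{4}{9} \cdot 3\right) \left(-29\right) = 37 + \left(\sqrt{37} + \frac{4}{3}\right) \left(-29\right) = 37 + \left(\frac{4}{3} + \sqrt{37}\right) \left(-29\right) = 37 - \left(\frac{116}{3} + 29 \sqrt{37}\right) = - \frac{5}{3} - 29 \sqrt{37}$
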